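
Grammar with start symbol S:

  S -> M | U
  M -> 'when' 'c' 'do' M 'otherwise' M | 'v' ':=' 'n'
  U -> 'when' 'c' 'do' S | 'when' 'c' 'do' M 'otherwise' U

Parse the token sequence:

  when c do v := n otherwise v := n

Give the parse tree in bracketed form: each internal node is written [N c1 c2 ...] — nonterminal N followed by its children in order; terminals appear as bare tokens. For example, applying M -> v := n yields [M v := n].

S
M
when c do M otherwise M
when c do v := n otherwise M
when c do v := n otherwise v := n

[S [M when c do [M v := n] otherwise [M v := n]]]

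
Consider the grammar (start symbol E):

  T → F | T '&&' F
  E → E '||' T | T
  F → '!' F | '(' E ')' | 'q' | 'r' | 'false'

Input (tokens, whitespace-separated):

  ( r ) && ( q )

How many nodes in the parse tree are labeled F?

[E [T [T [F ( [E [T [F r]]] )]] && [F ( [E [T [F q]]] )]]]

4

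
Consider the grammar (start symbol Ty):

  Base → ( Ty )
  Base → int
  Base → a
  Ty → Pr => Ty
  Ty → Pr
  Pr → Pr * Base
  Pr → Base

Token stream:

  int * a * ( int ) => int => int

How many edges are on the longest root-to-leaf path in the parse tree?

[Ty [Pr [Pr [Pr [Base int]] * [Base a]] * [Base ( [Ty [Pr [Base int]]] )]] => [Ty [Pr [Base int]] => [Ty [Pr [Base int]]]]]

6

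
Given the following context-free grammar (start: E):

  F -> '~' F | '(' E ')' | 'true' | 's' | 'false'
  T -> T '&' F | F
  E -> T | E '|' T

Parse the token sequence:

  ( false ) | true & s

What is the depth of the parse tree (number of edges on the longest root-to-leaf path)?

[E [E [T [F ( [E [T [F false]]] )]]] | [T [T [F true]] & [F s]]]

7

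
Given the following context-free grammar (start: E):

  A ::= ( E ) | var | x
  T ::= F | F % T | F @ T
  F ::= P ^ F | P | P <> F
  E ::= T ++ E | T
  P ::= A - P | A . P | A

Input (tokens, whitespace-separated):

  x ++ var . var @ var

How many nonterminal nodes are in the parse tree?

16

[E [T [F [P [A x]]]] ++ [E [T [F [P [A var] . [P [A var]]]] @ [T [F [P [A var]]]]]]]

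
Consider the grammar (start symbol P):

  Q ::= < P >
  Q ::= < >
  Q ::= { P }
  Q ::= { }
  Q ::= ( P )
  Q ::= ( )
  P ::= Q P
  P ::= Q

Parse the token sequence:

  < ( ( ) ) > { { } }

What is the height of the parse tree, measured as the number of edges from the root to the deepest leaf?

[P [Q < [P [Q ( [P [Q ( )]] )]] >] [P [Q { [P [Q { }]] }]]]

6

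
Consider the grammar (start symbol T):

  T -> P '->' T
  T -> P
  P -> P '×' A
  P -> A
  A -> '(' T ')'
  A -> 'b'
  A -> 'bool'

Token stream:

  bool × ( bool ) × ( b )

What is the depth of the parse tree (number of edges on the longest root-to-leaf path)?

7

[T [P [P [P [A bool]] × [A ( [T [P [A bool]]] )]] × [A ( [T [P [A b]]] )]]]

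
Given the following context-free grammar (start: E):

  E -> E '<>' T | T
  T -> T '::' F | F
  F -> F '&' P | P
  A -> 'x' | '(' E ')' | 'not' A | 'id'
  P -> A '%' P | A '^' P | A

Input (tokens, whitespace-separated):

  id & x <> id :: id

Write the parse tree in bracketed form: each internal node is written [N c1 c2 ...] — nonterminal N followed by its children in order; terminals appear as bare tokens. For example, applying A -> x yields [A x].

E
E <> T
T <> T
F <> T
F & P <> T
P & P <> T
A & P <> T
id & P <> T
id & A <> T
id & x <> T
id & x <> T :: F
id & x <> F :: F
id & x <> P :: F
id & x <> A :: F
id & x <> id :: F
id & x <> id :: P
id & x <> id :: A
id & x <> id :: id

[E [E [T [F [F [P [A id]]] & [P [A x]]]]] <> [T [T [F [P [A id]]]] :: [F [P [A id]]]]]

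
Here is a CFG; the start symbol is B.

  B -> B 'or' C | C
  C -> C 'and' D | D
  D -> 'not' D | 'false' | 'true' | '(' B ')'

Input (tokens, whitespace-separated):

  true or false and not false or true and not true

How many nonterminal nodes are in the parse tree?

15

[B [B [B [C [D true]]] or [C [C [D false]] and [D not [D false]]]] or [C [C [D true]] and [D not [D true]]]]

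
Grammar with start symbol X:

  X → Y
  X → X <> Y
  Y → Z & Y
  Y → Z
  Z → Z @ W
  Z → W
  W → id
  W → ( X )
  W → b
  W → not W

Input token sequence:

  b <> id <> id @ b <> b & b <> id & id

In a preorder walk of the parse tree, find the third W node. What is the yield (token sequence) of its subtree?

id

[X [X [X [X [X [Y [Z [W b]]]] <> [Y [Z [W id]]]] <> [Y [Z [Z [W id]] @ [W b]]]] <> [Y [Z [W b]] & [Y [Z [W b]]]]] <> [Y [Z [W id]] & [Y [Z [W id]]]]]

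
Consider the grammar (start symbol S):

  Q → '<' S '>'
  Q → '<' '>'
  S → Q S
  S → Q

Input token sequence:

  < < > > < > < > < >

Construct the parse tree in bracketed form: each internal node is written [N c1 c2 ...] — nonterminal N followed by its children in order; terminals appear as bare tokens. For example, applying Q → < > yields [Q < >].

S
Q S
< S > S
< Q > S
< < > > S
< < > > Q S
< < > > < > S
< < > > < > Q S
< < > > < > < > S
< < > > < > < > Q
< < > > < > < > < >

[S [Q < [S [Q < >]] >] [S [Q < >] [S [Q < >] [S [Q < >]]]]]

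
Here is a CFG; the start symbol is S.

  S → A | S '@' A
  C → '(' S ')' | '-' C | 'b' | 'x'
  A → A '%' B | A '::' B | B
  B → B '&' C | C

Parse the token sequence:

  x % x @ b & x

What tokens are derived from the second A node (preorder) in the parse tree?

x

[S [S [A [A [B [C x]]] % [B [C x]]]] @ [A [B [B [C b]] & [C x]]]]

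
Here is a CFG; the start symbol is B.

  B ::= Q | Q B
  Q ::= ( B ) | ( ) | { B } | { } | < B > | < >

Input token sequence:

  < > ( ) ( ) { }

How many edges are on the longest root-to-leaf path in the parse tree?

[B [Q < >] [B [Q ( )] [B [Q ( )] [B [Q { }]]]]]

5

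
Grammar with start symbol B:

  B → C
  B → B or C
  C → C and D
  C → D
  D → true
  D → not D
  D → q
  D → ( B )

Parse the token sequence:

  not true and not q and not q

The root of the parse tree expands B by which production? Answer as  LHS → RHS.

[B [C [C [C [D not [D true]]] and [D not [D q]]] and [D not [D q]]]]

B → C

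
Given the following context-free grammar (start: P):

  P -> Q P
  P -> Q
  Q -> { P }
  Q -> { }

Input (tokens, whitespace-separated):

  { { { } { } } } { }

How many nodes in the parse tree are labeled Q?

5

[P [Q { [P [Q { [P [Q { }] [P [Q { }]]] }]] }] [P [Q { }]]]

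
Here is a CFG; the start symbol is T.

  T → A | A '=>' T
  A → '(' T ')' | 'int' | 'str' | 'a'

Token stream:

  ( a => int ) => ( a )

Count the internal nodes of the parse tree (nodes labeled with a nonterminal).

10

[T [A ( [T [A a] => [T [A int]]] )] => [T [A ( [T [A a]] )]]]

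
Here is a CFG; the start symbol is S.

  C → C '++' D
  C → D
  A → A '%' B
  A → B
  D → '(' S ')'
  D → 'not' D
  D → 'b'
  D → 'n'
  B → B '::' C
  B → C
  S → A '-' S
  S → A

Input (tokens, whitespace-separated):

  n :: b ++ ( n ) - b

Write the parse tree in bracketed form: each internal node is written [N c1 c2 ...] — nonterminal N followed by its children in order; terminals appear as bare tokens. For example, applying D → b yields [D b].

[S [A [B [B [C [D n]]] :: [C [C [D b]] ++ [D ( [S [A [B [C [D n]]]]] )]]]] - [S [A [B [C [D b]]]]]]

S
A - S
B - S
B :: C - S
C :: C - S
D :: C - S
n :: C - S
n :: C ++ D - S
n :: D ++ D - S
n :: b ++ D - S
n :: b ++ ( S ) - S
n :: b ++ ( A ) - S
n :: b ++ ( B ) - S
n :: b ++ ( C ) - S
n :: b ++ ( D ) - S
n :: b ++ ( n ) - S
n :: b ++ ( n ) - A
n :: b ++ ( n ) - B
n :: b ++ ( n ) - C
n :: b ++ ( n ) - D
n :: b ++ ( n ) - b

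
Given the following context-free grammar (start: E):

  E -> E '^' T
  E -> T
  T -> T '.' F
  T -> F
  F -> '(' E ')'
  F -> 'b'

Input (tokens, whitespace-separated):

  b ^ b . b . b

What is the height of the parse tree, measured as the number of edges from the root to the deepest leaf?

[E [E [T [F b]]] ^ [T [T [T [F b]] . [F b]] . [F b]]]

5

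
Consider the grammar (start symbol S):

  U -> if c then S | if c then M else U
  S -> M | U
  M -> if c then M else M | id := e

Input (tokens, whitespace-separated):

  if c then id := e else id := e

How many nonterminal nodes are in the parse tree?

4

[S [M if c then [M id := e] else [M id := e]]]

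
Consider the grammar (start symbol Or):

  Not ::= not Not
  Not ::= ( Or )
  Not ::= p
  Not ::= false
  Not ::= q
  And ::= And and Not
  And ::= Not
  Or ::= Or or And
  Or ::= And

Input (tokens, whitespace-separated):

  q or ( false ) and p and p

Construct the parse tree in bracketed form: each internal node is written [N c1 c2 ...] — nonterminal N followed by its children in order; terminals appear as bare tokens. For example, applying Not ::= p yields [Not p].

Or
Or or And
And or And
Not or And
q or And
q or And and Not
q or And and Not and Not
q or Not and Not and Not
q or ( Or ) and Not and Not
q or ( And ) and Not and Not
q or ( Not ) and Not and Not
q or ( false ) and Not and Not
q or ( false ) and p and Not
q or ( false ) and p and p

[Or [Or [And [Not q]]] or [And [And [And [Not ( [Or [And [Not false]]] )]] and [Not p]] and [Not p]]]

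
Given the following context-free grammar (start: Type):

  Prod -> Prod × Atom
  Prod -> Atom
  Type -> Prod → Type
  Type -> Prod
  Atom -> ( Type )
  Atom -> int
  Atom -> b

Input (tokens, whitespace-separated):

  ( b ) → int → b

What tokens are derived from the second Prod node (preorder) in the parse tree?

b

[Type [Prod [Atom ( [Type [Prod [Atom b]]] )]] → [Type [Prod [Atom int]] → [Type [Prod [Atom b]]]]]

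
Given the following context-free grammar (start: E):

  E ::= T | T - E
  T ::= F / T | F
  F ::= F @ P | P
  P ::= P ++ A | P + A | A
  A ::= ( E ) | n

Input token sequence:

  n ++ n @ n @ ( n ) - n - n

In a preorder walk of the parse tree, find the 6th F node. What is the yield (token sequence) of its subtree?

n

[E [T [F [F [F [P [P [A n]] ++ [A n]]] @ [P [A n]]] @ [P [A ( [E [T [F [P [A n]]]]] )]]]] - [E [T [F [P [A n]]]] - [E [T [F [P [A n]]]]]]]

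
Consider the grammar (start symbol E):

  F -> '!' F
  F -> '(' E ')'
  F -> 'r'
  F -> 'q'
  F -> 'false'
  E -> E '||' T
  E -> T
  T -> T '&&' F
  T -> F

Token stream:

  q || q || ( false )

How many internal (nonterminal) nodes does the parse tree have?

[E [E [E [T [F q]]] || [T [F q]]] || [T [F ( [E [T [F false]]] )]]]

12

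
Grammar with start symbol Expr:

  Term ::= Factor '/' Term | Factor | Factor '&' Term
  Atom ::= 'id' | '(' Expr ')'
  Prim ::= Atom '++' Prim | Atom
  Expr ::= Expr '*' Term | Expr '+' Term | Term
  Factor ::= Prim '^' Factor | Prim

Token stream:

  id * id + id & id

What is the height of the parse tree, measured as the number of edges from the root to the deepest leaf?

7

[Expr [Expr [Expr [Term [Factor [Prim [Atom id]]]]] * [Term [Factor [Prim [Atom id]]]]] + [Term [Factor [Prim [Atom id]]] & [Term [Factor [Prim [Atom id]]]]]]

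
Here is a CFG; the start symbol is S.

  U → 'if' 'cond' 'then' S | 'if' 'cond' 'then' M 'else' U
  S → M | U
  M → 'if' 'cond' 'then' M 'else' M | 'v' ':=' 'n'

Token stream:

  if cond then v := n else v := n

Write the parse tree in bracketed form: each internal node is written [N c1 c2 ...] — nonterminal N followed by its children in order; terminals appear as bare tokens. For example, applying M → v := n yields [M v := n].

[S [M if cond then [M v := n] else [M v := n]]]

S
M
if cond then M else M
if cond then v := n else M
if cond then v := n else v := n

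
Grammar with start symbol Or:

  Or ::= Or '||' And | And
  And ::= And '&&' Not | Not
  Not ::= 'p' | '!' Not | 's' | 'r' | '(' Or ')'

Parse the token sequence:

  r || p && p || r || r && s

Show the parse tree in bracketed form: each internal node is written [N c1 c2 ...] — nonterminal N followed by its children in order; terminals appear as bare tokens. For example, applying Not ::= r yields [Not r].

Or
Or || And
Or || And || And
Or || And || And || And
And || And || And || And
Not || And || And || And
r || And || And || And
r || And && Not || And || And
r || Not && Not || And || And
r || p && Not || And || And
r || p && p || And || And
r || p && p || Not || And
r || p && p || r || And
r || p && p || r || And && Not
r || p && p || r || Not && Not
r || p && p || r || r && Not
r || p && p || r || r && s

[Or [Or [Or [Or [And [Not r]]] || [And [And [Not p]] && [Not p]]] || [And [Not r]]] || [And [And [Not r]] && [Not s]]]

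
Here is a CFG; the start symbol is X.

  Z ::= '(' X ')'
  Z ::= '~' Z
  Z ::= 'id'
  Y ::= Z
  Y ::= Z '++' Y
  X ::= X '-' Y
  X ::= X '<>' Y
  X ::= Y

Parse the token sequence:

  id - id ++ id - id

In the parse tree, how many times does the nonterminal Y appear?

[X [X [X [Y [Z id]]] - [Y [Z id] ++ [Y [Z id]]]] - [Y [Z id]]]

4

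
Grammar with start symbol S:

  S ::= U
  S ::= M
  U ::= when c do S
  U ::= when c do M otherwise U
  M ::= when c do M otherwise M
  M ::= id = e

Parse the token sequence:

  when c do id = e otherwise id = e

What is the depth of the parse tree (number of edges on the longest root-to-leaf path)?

[S [M when c do [M id = e] otherwise [M id = e]]]

3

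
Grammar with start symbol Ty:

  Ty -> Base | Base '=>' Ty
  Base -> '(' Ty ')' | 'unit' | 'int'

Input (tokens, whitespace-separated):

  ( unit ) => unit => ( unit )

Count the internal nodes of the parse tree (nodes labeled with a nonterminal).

[Ty [Base ( [Ty [Base unit]] )] => [Ty [Base unit] => [Ty [Base ( [Ty [Base unit]] )]]]]

10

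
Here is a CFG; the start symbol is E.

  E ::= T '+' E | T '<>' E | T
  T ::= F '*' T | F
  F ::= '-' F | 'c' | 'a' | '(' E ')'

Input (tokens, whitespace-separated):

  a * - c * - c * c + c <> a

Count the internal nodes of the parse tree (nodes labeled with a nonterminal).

17

[E [T [F a] * [T [F - [F c]] * [T [F - [F c]] * [T [F c]]]]] + [E [T [F c]] <> [E [T [F a]]]]]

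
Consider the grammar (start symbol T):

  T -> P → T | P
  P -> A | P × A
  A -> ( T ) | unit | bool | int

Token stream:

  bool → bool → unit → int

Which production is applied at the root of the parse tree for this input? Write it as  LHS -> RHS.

T -> P → T

[T [P [A bool]] → [T [P [A bool]] → [T [P [A unit]] → [T [P [A int]]]]]]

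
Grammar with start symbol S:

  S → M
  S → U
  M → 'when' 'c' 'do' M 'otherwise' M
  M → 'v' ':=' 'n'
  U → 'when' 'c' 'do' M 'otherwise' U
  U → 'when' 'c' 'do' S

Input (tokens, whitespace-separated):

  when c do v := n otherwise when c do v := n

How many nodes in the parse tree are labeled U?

[S [U when c do [M v := n] otherwise [U when c do [S [M v := n]]]]]

2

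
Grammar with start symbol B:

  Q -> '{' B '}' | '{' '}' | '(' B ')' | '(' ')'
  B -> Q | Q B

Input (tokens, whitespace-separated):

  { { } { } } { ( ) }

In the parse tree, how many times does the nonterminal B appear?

[B [Q { [B [Q { }] [B [Q { }]]] }] [B [Q { [B [Q ( )]] }]]]

5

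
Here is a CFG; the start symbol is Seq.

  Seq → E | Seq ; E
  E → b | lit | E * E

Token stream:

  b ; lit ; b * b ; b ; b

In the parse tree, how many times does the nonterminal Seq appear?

[Seq [Seq [Seq [Seq [Seq [E b]] ; [E lit]] ; [E [E b] * [E b]]] ; [E b]] ; [E b]]

5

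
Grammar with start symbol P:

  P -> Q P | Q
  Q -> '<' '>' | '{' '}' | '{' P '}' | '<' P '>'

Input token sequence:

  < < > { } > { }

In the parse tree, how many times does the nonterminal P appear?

4

[P [Q < [P [Q < >] [P [Q { }]]] >] [P [Q { }]]]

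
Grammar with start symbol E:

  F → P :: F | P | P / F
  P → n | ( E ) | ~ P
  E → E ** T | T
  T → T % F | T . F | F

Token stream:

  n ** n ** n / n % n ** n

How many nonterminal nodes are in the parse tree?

[E [E [E [E [T [F [P n]]]] ** [T [F [P n]]]] ** [T [T [F [P n] / [F [P n]]]] % [F [P n]]]] ** [T [F [P n]]]]

21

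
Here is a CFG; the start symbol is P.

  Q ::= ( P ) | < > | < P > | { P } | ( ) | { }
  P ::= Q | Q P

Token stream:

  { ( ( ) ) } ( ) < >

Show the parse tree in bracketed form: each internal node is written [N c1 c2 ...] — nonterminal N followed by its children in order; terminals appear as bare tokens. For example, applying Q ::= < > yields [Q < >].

P
Q P
{ P } P
{ Q } P
{ ( P ) } P
{ ( Q ) } P
{ ( ( ) ) } P
{ ( ( ) ) } Q P
{ ( ( ) ) } ( ) P
{ ( ( ) ) } ( ) Q
{ ( ( ) ) } ( ) < >

[P [Q { [P [Q ( [P [Q ( )]] )]] }] [P [Q ( )] [P [Q < >]]]]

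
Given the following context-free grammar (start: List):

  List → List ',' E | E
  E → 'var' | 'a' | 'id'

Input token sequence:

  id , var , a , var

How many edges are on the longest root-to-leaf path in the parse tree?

5

[List [List [List [List [E id]] , [E var]] , [E a]] , [E var]]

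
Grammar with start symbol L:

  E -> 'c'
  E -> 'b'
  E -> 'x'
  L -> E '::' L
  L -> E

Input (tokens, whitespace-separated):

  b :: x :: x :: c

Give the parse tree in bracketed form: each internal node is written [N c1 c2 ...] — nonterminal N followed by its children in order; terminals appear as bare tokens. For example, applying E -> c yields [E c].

[L [E b] :: [L [E x] :: [L [E x] :: [L [E c]]]]]

L
E :: L
b :: L
b :: E :: L
b :: x :: L
b :: x :: E :: L
b :: x :: x :: L
b :: x :: x :: E
b :: x :: x :: c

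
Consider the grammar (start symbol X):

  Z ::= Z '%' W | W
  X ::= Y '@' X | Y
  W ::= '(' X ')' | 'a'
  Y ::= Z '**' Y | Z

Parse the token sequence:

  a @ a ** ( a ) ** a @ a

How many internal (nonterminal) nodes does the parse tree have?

[X [Y [Z [W a]]] @ [X [Y [Z [W a]] ** [Y [Z [W ( [X [Y [Z [W a]]]] )]] ** [Y [Z [W a]]]]] @ [X [Y [Z [W a]]]]]]

22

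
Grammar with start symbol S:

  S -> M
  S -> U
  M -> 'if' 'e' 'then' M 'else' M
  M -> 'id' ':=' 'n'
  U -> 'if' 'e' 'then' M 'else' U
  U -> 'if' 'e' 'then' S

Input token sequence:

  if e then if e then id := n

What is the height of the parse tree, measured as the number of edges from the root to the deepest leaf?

[S [U if e then [S [U if e then [S [M id := n]]]]]]

6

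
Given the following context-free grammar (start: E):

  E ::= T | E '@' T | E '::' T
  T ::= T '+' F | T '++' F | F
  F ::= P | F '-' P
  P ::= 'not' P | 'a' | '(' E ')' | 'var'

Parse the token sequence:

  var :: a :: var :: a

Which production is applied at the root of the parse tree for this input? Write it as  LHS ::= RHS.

[E [E [E [E [T [F [P var]]]] :: [T [F [P a]]]] :: [T [F [P var]]]] :: [T [F [P a]]]]

E ::= E '::' T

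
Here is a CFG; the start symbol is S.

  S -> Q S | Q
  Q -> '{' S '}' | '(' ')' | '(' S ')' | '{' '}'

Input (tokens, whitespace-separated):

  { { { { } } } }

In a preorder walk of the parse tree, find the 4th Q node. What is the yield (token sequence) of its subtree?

[S [Q { [S [Q { [S [Q { [S [Q { }]] }]] }]] }]]

{ }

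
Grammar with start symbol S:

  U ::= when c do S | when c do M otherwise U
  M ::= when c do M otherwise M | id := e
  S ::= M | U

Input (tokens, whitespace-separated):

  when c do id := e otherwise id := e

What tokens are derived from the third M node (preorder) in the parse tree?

[S [M when c do [M id := e] otherwise [M id := e]]]

id := e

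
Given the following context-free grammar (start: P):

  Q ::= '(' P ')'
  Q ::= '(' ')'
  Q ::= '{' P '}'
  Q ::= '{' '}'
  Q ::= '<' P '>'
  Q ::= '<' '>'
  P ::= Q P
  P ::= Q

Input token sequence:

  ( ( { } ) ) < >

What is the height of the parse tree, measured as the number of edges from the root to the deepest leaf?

[P [Q ( [P [Q ( [P [Q { }]] )]] )] [P [Q < >]]]

6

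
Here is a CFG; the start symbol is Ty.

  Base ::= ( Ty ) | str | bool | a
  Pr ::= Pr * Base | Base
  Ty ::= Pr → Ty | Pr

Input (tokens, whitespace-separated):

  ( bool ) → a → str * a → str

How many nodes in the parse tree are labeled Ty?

[Ty [Pr [Base ( [Ty [Pr [Base bool]]] )]] → [Ty [Pr [Base a]] → [Ty [Pr [Pr [Base str]] * [Base a]] → [Ty [Pr [Base str]]]]]]

5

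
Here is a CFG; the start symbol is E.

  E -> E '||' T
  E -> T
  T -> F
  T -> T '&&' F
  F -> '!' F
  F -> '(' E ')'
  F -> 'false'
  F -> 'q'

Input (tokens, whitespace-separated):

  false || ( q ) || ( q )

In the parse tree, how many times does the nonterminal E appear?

[E [E [E [T [F false]]] || [T [F ( [E [T [F q]]] )]]] || [T [F ( [E [T [F q]]] )]]]

5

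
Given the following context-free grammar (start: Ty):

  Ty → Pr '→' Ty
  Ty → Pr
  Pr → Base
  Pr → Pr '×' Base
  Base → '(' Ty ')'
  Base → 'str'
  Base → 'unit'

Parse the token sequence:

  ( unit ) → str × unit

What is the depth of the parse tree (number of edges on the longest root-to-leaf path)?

[Ty [Pr [Base ( [Ty [Pr [Base unit]]] )]] → [Ty [Pr [Pr [Base str]] × [Base unit]]]]

6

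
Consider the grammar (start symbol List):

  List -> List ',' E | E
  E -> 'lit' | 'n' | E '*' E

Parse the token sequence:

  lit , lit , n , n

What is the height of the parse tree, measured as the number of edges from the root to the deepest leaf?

5

[List [List [List [List [E lit]] , [E lit]] , [E n]] , [E n]]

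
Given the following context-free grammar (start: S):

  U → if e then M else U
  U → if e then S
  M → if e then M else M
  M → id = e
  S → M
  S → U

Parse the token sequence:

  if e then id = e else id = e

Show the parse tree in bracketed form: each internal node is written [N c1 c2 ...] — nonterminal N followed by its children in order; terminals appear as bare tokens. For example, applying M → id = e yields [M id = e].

[S [M if e then [M id = e] else [M id = e]]]

S
M
if e then M else M
if e then id = e else M
if e then id = e else id = e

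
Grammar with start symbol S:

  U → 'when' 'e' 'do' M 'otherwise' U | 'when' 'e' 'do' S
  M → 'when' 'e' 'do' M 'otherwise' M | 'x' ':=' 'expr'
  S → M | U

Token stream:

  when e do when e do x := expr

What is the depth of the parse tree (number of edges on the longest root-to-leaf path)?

6

[S [U when e do [S [U when e do [S [M x := expr]]]]]]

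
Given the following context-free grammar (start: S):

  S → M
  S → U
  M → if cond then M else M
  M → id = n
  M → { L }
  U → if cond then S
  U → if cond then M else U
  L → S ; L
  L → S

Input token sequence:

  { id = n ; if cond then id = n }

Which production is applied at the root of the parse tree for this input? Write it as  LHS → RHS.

S → M

[S [M { [L [S [M id = n]] ; [L [S [U if cond then [S [M id = n]]]]]] }]]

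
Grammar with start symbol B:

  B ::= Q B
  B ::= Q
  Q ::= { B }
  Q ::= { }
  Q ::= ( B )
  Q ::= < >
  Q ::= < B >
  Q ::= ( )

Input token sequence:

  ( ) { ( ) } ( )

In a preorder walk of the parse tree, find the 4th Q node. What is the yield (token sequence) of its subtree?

( )

[B [Q ( )] [B [Q { [B [Q ( )]] }] [B [Q ( )]]]]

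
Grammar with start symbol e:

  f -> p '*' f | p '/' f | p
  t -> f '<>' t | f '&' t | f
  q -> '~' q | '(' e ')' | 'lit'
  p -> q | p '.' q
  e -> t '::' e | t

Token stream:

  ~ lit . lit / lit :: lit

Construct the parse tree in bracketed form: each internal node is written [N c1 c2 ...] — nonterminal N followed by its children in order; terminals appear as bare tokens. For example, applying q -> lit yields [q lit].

e
t :: e
f :: e
p / f :: e
p . q / f :: e
q . q / f :: e
~ q . q / f :: e
~ lit . q / f :: e
~ lit . lit / f :: e
~ lit . lit / p :: e
~ lit . lit / q :: e
~ lit . lit / lit :: e
~ lit . lit / lit :: t
~ lit . lit / lit :: f
~ lit . lit / lit :: p
~ lit . lit / lit :: q
~ lit . lit / lit :: lit

[e [t [f [p [p [q ~ [q lit]]] . [q lit]] / [f [p [q lit]]]]] :: [e [t [f [p [q lit]]]]]]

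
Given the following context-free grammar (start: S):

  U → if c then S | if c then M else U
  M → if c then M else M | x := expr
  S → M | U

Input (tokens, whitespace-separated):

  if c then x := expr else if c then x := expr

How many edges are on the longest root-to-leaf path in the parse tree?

[S [U if c then [M x := expr] else [U if c then [S [M x := expr]]]]]

5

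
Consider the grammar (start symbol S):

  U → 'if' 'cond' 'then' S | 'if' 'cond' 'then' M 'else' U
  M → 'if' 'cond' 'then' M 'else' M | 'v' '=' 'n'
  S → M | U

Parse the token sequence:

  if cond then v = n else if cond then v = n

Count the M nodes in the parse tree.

2

[S [U if cond then [M v = n] else [U if cond then [S [M v = n]]]]]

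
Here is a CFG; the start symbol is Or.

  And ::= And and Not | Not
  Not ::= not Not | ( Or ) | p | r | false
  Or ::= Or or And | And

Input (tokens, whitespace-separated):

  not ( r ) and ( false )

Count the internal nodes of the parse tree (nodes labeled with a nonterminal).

12

[Or [And [And [Not not [Not ( [Or [And [Not r]]] )]]] and [Not ( [Or [And [Not false]]] )]]]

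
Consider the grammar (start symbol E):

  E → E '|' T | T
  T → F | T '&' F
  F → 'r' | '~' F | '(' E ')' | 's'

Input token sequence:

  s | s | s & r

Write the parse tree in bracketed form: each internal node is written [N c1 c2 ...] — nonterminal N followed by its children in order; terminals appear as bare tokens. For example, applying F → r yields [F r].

[E [E [E [T [F s]]] | [T [F s]]] | [T [T [F s]] & [F r]]]

E
E | T
E | T | T
T | T | T
F | T | T
s | T | T
s | F | T
s | s | T
s | s | T & F
s | s | F & F
s | s | s & F
s | s | s & r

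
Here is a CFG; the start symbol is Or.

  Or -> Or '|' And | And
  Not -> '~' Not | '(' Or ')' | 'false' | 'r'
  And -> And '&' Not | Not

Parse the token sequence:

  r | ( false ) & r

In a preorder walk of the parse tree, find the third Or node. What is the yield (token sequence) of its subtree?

false

[Or [Or [And [Not r]]] | [And [And [Not ( [Or [And [Not false]]] )]] & [Not r]]]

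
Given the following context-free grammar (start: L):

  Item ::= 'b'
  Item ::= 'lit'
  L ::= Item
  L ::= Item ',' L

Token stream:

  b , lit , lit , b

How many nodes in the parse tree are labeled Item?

4

[L [Item b] , [L [Item lit] , [L [Item lit] , [L [Item b]]]]]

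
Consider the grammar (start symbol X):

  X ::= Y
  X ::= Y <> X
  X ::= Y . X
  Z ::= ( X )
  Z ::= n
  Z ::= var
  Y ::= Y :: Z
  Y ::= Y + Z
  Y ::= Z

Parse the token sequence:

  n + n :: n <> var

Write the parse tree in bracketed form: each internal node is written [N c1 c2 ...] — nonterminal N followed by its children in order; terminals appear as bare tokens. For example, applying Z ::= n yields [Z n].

X
Y <> X
Y :: Z <> X
Y + Z :: Z <> X
Z + Z :: Z <> X
n + Z :: Z <> X
n + n :: Z <> X
n + n :: n <> X
n + n :: n <> Y
n + n :: n <> Z
n + n :: n <> var

[X [Y [Y [Y [Z n]] + [Z n]] :: [Z n]] <> [X [Y [Z var]]]]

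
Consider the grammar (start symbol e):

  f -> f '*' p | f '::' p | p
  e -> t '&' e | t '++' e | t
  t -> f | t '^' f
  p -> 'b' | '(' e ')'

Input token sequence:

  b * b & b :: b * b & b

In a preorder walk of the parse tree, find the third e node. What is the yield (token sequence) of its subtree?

b

[e [t [f [f [p b]] * [p b]]] & [e [t [f [f [f [p b]] :: [p b]] * [p b]]] & [e [t [f [p b]]]]]]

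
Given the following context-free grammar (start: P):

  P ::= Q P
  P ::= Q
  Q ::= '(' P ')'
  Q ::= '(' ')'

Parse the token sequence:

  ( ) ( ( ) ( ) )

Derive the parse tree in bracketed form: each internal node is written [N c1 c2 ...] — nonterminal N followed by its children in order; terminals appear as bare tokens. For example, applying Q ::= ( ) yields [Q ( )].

[P [Q ( )] [P [Q ( [P [Q ( )] [P [Q ( )]]] )]]]

P
Q P
( ) P
( ) Q
( ) ( P )
( ) ( Q P )
( ) ( ( ) P )
( ) ( ( ) Q )
( ) ( ( ) ( ) )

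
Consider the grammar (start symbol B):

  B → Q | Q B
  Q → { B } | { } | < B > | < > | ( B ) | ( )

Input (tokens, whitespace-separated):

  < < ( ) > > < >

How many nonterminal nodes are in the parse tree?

8

[B [Q < [B [Q < [B [Q ( )]] >]] >] [B [Q < >]]]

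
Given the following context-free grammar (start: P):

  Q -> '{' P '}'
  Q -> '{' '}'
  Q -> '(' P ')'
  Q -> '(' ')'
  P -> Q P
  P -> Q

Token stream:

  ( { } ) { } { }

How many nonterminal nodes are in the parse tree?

[P [Q ( [P [Q { }]] )] [P [Q { }] [P [Q { }]]]]

8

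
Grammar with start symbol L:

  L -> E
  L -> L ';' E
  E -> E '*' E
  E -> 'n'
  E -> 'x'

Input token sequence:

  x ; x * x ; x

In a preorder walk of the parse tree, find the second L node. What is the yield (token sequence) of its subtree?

x ; x * x

[L [L [L [E x]] ; [E [E x] * [E x]]] ; [E x]]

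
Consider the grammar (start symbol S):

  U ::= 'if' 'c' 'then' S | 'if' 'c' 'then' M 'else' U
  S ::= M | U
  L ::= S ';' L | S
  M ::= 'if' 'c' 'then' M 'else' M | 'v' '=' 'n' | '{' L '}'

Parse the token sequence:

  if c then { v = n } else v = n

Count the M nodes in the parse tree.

4

[S [M if c then [M { [L [S [M v = n]]] }] else [M v = n]]]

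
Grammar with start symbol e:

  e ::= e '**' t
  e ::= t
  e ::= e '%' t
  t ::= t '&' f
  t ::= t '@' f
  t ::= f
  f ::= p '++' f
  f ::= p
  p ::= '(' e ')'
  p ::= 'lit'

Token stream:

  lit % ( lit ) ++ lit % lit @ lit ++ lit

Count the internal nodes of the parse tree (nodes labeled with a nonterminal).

[e [e [e [t [f [p lit]]]] % [t [f [p ( [e [t [f [p lit]]]] )] ++ [f [p lit]]]]] % [t [t [f [p lit]]] @ [f [p lit] ++ [f [p lit]]]]]

23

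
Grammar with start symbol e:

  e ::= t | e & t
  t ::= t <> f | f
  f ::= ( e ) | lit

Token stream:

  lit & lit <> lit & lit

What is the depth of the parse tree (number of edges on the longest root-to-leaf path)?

5

[e [e [e [t [f lit]]] & [t [t [f lit]] <> [f lit]]] & [t [f lit]]]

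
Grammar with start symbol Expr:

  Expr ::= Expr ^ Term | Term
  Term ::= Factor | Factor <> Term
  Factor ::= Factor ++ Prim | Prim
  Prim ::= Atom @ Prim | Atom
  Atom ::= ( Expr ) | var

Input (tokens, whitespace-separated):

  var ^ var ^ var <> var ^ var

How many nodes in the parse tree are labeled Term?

[Expr [Expr [Expr [Expr [Term [Factor [Prim [Atom var]]]]] ^ [Term [Factor [Prim [Atom var]]]]] ^ [Term [Factor [Prim [Atom var]]] <> [Term [Factor [Prim [Atom var]]]]]] ^ [Term [Factor [Prim [Atom var]]]]]

5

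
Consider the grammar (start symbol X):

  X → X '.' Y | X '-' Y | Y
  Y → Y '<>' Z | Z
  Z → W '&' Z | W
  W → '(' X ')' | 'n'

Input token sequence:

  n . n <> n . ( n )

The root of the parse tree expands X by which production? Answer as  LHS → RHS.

X → X '.' Y

[X [X [X [Y [Z [W n]]]] . [Y [Y [Z [W n]]] <> [Z [W n]]]] . [Y [Z [W ( [X [Y [Z [W n]]]] )]]]]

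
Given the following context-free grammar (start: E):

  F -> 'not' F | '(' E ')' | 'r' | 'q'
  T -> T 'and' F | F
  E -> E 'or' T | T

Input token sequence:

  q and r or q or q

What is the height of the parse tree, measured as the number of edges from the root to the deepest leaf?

[E [E [E [T [T [F q]] and [F r]]] or [T [F q]]] or [T [F q]]]

6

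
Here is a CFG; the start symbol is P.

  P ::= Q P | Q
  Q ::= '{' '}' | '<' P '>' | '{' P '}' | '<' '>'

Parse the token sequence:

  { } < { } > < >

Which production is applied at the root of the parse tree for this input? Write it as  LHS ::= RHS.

[P [Q { }] [P [Q < [P [Q { }]] >] [P [Q < >]]]]

P ::= Q P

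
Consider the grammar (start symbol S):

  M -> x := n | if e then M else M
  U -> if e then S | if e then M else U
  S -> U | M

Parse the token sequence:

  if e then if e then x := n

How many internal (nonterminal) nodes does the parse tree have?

6

[S [U if e then [S [U if e then [S [M x := n]]]]]]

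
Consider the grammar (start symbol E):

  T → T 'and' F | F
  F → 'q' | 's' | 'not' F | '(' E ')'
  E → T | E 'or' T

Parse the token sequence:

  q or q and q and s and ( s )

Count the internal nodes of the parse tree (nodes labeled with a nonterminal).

15

[E [E [T [F q]]] or [T [T [T [T [F q]] and [F q]] and [F s]] and [F ( [E [T [F s]]] )]]]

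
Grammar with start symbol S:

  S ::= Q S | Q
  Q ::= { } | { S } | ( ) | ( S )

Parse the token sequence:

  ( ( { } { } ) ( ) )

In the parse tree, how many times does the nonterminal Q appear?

5

[S [Q ( [S [Q ( [S [Q { }] [S [Q { }]]] )] [S [Q ( )]]] )]]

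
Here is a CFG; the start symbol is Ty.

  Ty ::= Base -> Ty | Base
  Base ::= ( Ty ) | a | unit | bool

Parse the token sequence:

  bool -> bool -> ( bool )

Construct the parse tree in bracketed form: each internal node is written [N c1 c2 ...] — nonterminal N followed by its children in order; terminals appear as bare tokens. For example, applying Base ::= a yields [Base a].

[Ty [Base bool] -> [Ty [Base bool] -> [Ty [Base ( [Ty [Base bool]] )]]]]

Ty
Base -> Ty
bool -> Ty
bool -> Base -> Ty
bool -> bool -> Ty
bool -> bool -> Base
bool -> bool -> ( Ty )
bool -> bool -> ( Base )
bool -> bool -> ( bool )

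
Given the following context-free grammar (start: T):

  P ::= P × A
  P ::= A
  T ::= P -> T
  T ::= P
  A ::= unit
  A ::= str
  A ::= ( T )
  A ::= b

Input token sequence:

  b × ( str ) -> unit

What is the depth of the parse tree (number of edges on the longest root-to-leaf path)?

[T [P [P [A b]] × [A ( [T [P [A str]]] )]] -> [T [P [A unit]]]]

6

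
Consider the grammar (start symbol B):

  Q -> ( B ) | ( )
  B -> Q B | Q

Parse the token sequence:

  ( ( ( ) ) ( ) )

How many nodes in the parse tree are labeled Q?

[B [Q ( [B [Q ( [B [Q ( )]] )] [B [Q ( )]]] )]]

4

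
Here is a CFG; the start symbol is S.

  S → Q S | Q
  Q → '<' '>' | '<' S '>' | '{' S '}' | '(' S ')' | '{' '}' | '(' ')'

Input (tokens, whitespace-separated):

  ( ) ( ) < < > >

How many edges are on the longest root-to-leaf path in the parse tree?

[S [Q ( )] [S [Q ( )] [S [Q < [S [Q < >]] >]]]]

6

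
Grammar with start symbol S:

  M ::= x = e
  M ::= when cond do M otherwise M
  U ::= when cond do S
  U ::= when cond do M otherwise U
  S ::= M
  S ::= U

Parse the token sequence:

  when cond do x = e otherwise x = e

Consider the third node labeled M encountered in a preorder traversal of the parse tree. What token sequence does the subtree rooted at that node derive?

[S [M when cond do [M x = e] otherwise [M x = e]]]

x = e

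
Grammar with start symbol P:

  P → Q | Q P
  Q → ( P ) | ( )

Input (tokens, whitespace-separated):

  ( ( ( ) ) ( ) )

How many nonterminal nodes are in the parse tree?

[P [Q ( [P [Q ( [P [Q ( )]] )] [P [Q ( )]]] )]]

8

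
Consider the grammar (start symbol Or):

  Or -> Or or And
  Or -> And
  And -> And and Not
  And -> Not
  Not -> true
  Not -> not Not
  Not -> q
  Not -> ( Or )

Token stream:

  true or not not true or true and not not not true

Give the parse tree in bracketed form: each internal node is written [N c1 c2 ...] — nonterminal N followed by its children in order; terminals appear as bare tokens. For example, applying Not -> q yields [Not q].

[Or [Or [Or [And [Not true]]] or [And [Not not [Not not [Not true]]]]] or [And [And [Not true]] and [Not not [Not not [Not not [Not true]]]]]]

Or
Or or And
Or or And or And
And or And or And
Not or And or And
true or And or And
true or Not or And
true or not Not or And
true or not not Not or And
true or not not true or And
true or not not true or And and Not
true or not not true or Not and Not
true or not not true or true and Not
true or not not true or true and not Not
true or not not true or true and not not Not
true or not not true or true and not not not Not
true or not not true or true and not not not true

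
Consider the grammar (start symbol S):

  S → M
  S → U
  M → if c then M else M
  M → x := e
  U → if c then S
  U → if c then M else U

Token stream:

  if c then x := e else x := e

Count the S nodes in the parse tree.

1

[S [M if c then [M x := e] else [M x := e]]]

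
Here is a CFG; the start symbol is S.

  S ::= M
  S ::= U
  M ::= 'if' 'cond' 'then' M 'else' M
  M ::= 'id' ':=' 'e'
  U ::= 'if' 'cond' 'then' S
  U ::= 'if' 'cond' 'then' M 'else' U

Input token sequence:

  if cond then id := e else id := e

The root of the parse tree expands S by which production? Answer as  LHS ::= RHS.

[S [M if cond then [M id := e] else [M id := e]]]

S ::= M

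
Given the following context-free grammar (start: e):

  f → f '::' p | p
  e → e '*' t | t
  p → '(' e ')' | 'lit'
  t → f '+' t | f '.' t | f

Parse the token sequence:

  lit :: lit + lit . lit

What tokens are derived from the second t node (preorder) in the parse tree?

lit . lit

[e [t [f [f [p lit]] :: [p lit]] + [t [f [p lit]] . [t [f [p lit]]]]]]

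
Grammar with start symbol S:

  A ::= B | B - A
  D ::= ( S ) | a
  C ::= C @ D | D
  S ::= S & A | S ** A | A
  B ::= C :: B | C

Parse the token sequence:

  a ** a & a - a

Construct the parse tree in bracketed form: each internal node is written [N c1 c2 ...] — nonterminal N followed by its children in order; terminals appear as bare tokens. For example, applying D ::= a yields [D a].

S
S & A
S ** A & A
A ** A & A
B ** A & A
C ** A & A
D ** A & A
a ** A & A
a ** B & A
a ** C & A
a ** D & A
a ** a & A
a ** a & B - A
a ** a & C - A
a ** a & D - A
a ** a & a - A
a ** a & a - B
a ** a & a - C
a ** a & a - D
a ** a & a - a

[S [S [S [A [B [C [D a]]]]] ** [A [B [C [D a]]]]] & [A [B [C [D a]]] - [A [B [C [D a]]]]]]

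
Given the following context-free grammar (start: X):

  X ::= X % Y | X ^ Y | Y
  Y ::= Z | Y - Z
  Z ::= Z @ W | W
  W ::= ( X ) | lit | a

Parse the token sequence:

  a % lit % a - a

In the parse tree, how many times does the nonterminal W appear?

4

[X [X [X [Y [Z [W a]]]] % [Y [Z [W lit]]]] % [Y [Y [Z [W a]]] - [Z [W a]]]]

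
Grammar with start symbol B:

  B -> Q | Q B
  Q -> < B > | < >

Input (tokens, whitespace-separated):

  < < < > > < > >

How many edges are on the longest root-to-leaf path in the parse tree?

[B [Q < [B [Q < [B [Q < >]] >] [B [Q < >]]] >]]

6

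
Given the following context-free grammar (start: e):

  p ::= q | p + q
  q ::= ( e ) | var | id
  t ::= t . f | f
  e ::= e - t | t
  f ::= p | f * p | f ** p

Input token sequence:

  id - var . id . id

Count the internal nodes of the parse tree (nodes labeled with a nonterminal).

18

[e [e [t [f [p [q id]]]]] - [t [t [t [f [p [q var]]]] . [f [p [q id]]]] . [f [p [q id]]]]]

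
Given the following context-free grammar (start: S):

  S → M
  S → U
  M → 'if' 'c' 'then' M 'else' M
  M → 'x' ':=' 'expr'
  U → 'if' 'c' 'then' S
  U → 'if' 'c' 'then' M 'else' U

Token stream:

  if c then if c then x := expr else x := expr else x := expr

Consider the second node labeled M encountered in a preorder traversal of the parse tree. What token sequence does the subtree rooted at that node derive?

if c then x := expr else x := expr

[S [M if c then [M if c then [M x := expr] else [M x := expr]] else [M x := expr]]]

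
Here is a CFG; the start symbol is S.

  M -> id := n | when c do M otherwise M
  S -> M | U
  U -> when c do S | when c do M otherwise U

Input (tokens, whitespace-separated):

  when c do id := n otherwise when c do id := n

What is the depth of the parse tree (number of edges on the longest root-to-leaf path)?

[S [U when c do [M id := n] otherwise [U when c do [S [M id := n]]]]]

5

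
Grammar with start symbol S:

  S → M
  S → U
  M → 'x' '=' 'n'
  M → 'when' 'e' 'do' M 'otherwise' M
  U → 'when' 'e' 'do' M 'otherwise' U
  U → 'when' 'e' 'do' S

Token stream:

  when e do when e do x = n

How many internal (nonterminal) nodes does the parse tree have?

6

[S [U when e do [S [U when e do [S [M x = n]]]]]]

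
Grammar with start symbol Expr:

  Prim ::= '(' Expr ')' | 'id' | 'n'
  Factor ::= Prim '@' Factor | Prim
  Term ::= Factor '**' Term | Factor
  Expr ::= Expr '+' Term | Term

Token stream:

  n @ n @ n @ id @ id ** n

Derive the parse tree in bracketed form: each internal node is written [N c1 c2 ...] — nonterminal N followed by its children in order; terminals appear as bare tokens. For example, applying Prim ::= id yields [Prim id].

[Expr [Term [Factor [Prim n] @ [Factor [Prim n] @ [Factor [Prim n] @ [Factor [Prim id] @ [Factor [Prim id]]]]]] ** [Term [Factor [Prim n]]]]]

Expr
Term
Factor ** Term
Prim @ Factor ** Term
n @ Factor ** Term
n @ Prim @ Factor ** Term
n @ n @ Factor ** Term
n @ n @ Prim @ Factor ** Term
n @ n @ n @ Factor ** Term
n @ n @ n @ Prim @ Factor ** Term
n @ n @ n @ id @ Factor ** Term
n @ n @ n @ id @ Prim ** Term
n @ n @ n @ id @ id ** Term
n @ n @ n @ id @ id ** Factor
n @ n @ n @ id @ id ** Prim
n @ n @ n @ id @ id ** n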